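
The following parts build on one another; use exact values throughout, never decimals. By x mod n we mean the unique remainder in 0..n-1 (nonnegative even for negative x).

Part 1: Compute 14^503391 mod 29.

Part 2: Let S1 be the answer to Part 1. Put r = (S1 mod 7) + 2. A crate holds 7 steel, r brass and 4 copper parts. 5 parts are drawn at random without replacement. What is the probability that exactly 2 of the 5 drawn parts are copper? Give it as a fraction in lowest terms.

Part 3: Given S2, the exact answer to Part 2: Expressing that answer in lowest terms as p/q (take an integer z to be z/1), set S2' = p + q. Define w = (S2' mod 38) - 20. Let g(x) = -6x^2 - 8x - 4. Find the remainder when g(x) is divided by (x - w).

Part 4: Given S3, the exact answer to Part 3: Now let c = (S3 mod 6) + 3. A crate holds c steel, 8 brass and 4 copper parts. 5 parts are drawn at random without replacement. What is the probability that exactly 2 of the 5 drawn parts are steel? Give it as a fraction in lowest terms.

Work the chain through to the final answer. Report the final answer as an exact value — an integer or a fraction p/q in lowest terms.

Part 1: squarings mod 29: 14^1=14, 14^2=22, 14^4=20, 14^8=23, 14^16=7, 14^32=20, 14^64=23, 14^128=7, 14^256=20, 14^512=23, 14^1024=7, 14^2048=20, 14^4096=23, 14^8192=7, 14^16384=20, 14^32768=23, 14^65536=7, 14^131072=20, 14^262144=23; 14^503391 = 14^1 * 14^2 * 14^4 * 14^8 * 14^16 * 14^64 * 14^512 * 14^1024 * 14^2048 * 14^8192 * 14^32768 * 14^65536 * 14^131072 * 14^262144 = 12 (mod 29); answer 12
Part 2: S1 = 12; r = 7; total draws C(18,5) = 8568; favorable C(4,2)*C(14,3) = 2184; P = 13/51; answer 13/51
Part 3: S2 = 13/51; threaded value p + q = 64; w = 6; remainder = value at the root: -6*(6)^2 - 8*(6)^1 - 4 = (-216) + (-48) + (-4) = -268; answer -268
Part 4: S3 = -268; c = 5; total draws C(17,5) = 6188; favorable C(5,2)*C(12,3) = 2200; P = 550/1547; answer 550/1547

550/1547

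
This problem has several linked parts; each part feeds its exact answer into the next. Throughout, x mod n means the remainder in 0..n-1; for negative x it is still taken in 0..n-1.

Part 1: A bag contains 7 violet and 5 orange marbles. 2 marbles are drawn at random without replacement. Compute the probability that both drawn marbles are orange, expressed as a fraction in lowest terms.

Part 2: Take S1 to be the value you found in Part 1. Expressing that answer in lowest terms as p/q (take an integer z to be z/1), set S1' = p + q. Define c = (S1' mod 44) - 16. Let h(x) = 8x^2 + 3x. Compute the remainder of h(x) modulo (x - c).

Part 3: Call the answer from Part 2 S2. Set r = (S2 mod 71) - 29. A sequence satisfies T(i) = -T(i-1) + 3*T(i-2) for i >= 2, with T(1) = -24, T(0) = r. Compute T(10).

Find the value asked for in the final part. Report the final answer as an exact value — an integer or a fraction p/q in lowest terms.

Part 1: total draws C(12,2) = 66; favorable C(5,2) = 10; P = 5/33; answer 5/33
Part 2: S1 = 5/33; threaded value p + q = 38; c = 22; remainder = value at the root: 8*(22)^2 + 3*(22)^1 = (3872) + (66) = 3938; answer 3938
Part 3: S2 = 3938; r = 4; T(2) = -1*(-24) + 3*(4) = 36; iterating: T(2)=36, T(3)=-108, T(4)=216, T(5)=-540, T(6)=1188, T(7)=-2808, T(8)=6372, T(9)=-14796, T(10)=33912; answer 33912

33912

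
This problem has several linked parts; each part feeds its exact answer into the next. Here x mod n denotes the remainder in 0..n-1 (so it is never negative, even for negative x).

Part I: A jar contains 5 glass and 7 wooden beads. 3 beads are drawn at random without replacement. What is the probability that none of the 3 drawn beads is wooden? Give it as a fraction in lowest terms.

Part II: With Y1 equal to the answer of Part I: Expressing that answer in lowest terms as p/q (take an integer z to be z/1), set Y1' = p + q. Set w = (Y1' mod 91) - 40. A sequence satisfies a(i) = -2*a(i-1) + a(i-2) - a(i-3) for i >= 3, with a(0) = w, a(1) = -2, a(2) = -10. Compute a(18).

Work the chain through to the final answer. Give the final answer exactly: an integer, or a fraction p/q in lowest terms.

Part I: total draws C(12,3) = 220; favorable C(5,3) = 10; P = 1/22; answer 1/22
Part II: Y1 = 1/22; threaded value p + q = 23; w = -17; a(3) = -2*(-10) + 1*(-2) - 1*(-17) = 35; iterating: a(3)=35, a(4)=-78, a(5)=201, a(6)=-515, a(7)=1309, a(8)=-3334, a(9)=8492, a(10)=-21627, a(11)=55080, a(12)=-140279, a(13)=357265, a(14)=-909889, a(15)=2317322, a(16)=-5901798, a(17)=15030807, a(18)=-38280734; answer -38280734

-38280734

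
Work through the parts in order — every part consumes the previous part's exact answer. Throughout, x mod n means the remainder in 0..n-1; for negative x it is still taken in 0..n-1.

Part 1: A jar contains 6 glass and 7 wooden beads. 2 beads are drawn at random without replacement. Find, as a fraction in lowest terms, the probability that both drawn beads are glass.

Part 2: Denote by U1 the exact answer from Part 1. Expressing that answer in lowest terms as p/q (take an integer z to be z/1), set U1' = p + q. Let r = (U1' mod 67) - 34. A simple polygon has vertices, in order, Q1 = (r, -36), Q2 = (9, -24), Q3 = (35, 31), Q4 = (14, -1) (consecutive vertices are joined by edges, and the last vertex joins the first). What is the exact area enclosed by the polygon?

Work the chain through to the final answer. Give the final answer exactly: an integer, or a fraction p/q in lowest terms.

Part 1: total draws C(13,2) = 78; favorable C(6,2) = 15; P = 5/26; answer 5/26
Part 2: U1 = 5/26; threaded value p + q = 31; r = -3; cross terms: (-3*-24 - 9*-36)=396, (9*31 - 35*-24)=1119, (35*-1 - 14*31)=-469, (14*-36 - -3*-1)=-507; twice the area = |539| = 539; area = 539/2; answer 539/2

539/2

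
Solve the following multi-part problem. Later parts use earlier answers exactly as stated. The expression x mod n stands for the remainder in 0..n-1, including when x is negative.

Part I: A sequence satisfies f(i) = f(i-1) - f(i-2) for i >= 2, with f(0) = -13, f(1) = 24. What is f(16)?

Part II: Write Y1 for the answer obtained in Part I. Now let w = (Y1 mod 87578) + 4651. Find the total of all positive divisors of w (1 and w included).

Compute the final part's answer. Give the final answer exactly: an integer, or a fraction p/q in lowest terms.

Part I: f(2) = 1*(24) - 1*(-13) = 37; iterating: f(2)=37, f(3)=13, f(4)=-24, f(5)=-37, f(6)=-13, f(7)=24, f(8)=37, f(9)=13, f(10)=-24, f(11)=-37, f(12)=-13, f(13)=24, f(14)=37, f(15)=13, f(16)=-24; answer -24
Part II: Y1 = -24; w = 92205; 92205 = 3^3 * 5 * 683; sigma = (1 + 3 + 9 + 27) * (1 + 5) * (1 + 683) = 40 * 6 * 684 = 164160; answer 164160

164160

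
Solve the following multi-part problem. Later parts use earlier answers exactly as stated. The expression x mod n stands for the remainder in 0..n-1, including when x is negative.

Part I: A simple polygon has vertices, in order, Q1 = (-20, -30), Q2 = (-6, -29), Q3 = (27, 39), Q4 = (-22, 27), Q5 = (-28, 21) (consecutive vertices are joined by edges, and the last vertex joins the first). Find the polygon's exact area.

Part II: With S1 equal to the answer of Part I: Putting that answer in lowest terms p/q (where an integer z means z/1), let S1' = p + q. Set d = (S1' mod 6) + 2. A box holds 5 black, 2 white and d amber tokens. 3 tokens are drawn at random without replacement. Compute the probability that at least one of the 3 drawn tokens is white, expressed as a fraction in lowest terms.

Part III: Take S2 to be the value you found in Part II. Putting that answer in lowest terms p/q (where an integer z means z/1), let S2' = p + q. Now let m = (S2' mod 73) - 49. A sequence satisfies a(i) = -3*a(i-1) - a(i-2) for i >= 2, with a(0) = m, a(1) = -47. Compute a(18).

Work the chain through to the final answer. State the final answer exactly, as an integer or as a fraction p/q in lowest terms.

872813154

Part I: cross terms: (-20*-29 - -6*-30)=400, (-6*39 - 27*-29)=549, (27*27 - -22*39)=1587, (-22*21 - -28*27)=294, (-28*-30 - -20*21)=1260; twice the area = |4090| = 4090; area = 2045; answer 2045
Part II: S1 = 2045; threaded value p + q = 2046; d = 2; total draws C(9,3) = 84; complement C(7,3) = 35; favorable 84 - 35 = 49; P = 7/12; answer 7/12
Part III: S2 = 7/12; threaded value p + q = 19; m = -30; a(2) = -3*(-47) - 1*(-30) = 171; iterating: a(2)=171, a(3)=-466, a(4)=1227, a(5)=-3215, a(6)=8418, a(7)=-22039, a(8)=57699, a(9)=-151058, a(10)=395475, a(11)=-1035367, a(12)=2710626, a(13)=-7096511, a(14)=18578907, a(15)=-48640210, a(16)=127341723, a(17)=-333384959, a(18)=872813154; answer 872813154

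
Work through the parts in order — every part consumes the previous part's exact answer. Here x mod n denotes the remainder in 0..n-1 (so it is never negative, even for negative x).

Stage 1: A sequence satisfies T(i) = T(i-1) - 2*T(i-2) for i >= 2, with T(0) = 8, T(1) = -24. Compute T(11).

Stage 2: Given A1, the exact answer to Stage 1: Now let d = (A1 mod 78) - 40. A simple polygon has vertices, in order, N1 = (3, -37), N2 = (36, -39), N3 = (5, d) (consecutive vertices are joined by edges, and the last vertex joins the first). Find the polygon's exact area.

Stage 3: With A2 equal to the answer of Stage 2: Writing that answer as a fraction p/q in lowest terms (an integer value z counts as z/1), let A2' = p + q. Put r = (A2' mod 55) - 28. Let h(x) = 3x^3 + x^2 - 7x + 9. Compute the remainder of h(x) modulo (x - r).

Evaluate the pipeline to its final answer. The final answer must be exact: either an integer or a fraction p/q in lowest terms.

Stage 1: T(2) = 1*(-24) - 2*(8) = -40; iterating: T(2)=-40, T(3)=8, T(4)=88, T(5)=72, T(6)=-104, T(7)=-248, T(8)=-40, T(9)=456, T(10)=536, T(11)=-376; answer -376
Stage 2: A1 = -376; d = -26; cross terms: (3*-39 - 36*-37)=1215, (36*-26 - 5*-39)=-741, (5*-37 - 3*-26)=-107; twice the area = |367| = 367; area = 367/2; answer 367/2
Stage 3: A2 = 367/2; threaded value p + q = 369; r = 11; remainder = value at the root: 3*(11)^3 + 1*(11)^2 - 7*(11)^1 + 9 = (3993) + (121) + (-77) + (9) = 4046; answer 4046

4046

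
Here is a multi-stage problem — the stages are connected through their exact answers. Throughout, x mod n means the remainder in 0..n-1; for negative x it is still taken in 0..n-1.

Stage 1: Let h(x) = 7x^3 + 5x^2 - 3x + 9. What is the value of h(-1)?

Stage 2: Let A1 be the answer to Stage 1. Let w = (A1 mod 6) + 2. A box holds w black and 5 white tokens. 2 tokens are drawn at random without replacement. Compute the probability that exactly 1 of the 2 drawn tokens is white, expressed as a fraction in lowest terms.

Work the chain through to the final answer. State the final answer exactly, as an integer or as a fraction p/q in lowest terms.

6/11

Stage 1: 7*(-1)^3 + 5*(-1)^2 - 3*(-1)^1 + 9 = (-7) + (5) + (3) + (9) = 10; answer 10
Stage 2: A1 = 10; w = 6; total draws C(11,2) = 55; favorable C(5,1)*C(6,1) = 30; P = 6/11; answer 6/11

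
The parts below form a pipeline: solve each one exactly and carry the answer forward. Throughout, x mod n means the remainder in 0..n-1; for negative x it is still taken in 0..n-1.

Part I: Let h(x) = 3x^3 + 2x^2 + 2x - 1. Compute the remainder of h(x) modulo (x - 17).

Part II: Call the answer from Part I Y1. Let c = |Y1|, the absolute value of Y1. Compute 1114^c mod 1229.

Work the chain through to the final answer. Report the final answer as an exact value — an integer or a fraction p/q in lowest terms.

1228

Part I: remainder = value at the root: 3*(17)^3 + 2*(17)^2 + 2*(17)^1 - 1 = (14739) + (578) + (34) + (-1) = 15350; answer 15350
Part II: Y1 = 15350; c = 15350; squarings mod 1229: 1114^1=1114, 1114^2=935, 1114^4=406, 1114^8=150, 1114^16=378, 1114^32=320, 1114^64=393, 1114^128=824, 1114^256=568, 1114^512=626, 1114^1024=1054, 1114^2048=1129, 1114^4096=168, 1114^8192=1186; 1114^15350 = 1114^2 * 1114^4 * 1114^16 * 1114^32 * 1114^64 * 1114^128 * 1114^256 * 1114^512 * 1114^2048 * 1114^4096 * 1114^8192 = 1228 (mod 1229); answer 1228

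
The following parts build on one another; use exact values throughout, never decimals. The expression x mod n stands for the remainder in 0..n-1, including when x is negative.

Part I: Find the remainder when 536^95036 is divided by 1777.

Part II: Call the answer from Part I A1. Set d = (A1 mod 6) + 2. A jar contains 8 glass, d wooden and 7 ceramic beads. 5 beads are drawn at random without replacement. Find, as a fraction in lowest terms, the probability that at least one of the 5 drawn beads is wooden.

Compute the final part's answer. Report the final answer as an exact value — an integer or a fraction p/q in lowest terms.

Part I: squarings mod 1777: 536^1=536, 536^2=1199, 536^4=8, 536^8=64, 536^16=542, 536^32=559, 536^64=1506, 536^128=584, 536^256=1649, 536^512=391, 536^1024=59, 536^2048=1704, 536^4096=1775, 536^8192=4, 536^16384=16, 536^32768=256, 536^65536=1564; 536^95036 = 536^4 * 536^8 * 536^16 * 536^32 * 536^256 * 536^512 * 536^4096 * 536^8192 * 536^16384 * 536^65536 = 782 (mod 1777); answer 782
Part II: A1 = 782; d = 4; total draws C(19,5) = 11628; complement C(15,5) = 3003; favorable 11628 - 3003 = 8625; P = 2875/3876; answer 2875/3876

2875/3876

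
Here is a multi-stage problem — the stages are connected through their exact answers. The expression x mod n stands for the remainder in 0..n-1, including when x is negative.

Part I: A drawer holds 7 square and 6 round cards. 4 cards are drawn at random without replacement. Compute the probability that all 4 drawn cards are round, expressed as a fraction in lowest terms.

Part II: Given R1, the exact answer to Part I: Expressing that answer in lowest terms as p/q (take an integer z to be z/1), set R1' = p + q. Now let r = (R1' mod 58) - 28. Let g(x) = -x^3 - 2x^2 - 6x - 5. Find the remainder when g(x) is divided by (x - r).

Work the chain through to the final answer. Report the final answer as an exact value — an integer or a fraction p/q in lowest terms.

-33

Part I: total draws C(13,4) = 715; favorable C(6,4) = 15; P = 3/143; answer 3/143
Part II: R1 = 3/143; threaded value p + q = 146; r = 2; remainder = value at the root: -1*(2)^3 - 2*(2)^2 - 6*(2)^1 - 5 = (-8) + (-8) + (-12) + (-5) = -33; answer -33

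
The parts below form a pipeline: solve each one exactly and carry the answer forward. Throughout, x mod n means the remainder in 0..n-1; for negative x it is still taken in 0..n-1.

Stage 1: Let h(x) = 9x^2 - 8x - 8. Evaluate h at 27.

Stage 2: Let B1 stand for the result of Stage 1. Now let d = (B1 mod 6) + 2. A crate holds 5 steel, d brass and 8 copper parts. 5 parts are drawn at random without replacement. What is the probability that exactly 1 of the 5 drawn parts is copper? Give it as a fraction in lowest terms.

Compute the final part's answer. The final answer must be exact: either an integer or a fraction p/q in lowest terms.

Stage 1: 9*(27)^2 - 8*(27)^1 - 8 = (6561) + (-216) + (-8) = 6337; answer 6337
Stage 2: B1 = 6337; d = 3; total draws C(16,5) = 4368; favorable C(8,1)*C(8,4) = 560; P = 5/39; answer 5/39

5/39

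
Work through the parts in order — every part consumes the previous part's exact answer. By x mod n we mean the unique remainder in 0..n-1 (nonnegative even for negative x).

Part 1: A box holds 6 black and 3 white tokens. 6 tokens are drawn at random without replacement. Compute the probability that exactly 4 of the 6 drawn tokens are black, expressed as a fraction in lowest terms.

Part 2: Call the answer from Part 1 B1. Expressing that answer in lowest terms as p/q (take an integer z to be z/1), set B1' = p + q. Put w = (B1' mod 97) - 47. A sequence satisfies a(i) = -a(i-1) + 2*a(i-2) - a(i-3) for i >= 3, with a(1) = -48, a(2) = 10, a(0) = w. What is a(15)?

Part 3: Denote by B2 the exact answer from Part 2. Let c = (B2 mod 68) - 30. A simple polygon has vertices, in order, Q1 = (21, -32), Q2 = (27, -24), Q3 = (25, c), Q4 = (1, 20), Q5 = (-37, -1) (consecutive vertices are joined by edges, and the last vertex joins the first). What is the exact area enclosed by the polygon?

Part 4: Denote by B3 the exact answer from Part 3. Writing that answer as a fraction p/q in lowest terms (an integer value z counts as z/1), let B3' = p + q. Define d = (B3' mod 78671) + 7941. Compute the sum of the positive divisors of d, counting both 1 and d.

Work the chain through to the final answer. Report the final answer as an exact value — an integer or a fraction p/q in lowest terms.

Part 1: total draws C(9,6) = 84; favorable C(6,4)*C(3,2) = 45; P = 15/28; answer 15/28
Part 2: B1 = 15/28; threaded value p + q = 43; w = -4; a(3) = -1*(10) + 2*(-48) - 1*(-4) = -102; iterating: a(3)=-102, a(4)=170, a(5)=-384, a(6)=826, a(7)=-1764, a(8)=3800, a(9)=-8154, a(10)=17518, a(11)=-37626, a(12)=80816, a(13)=-173586, a(14)=372844, a(15)=-800832; answer -800832
Part 3: B2 = -800832; c = -26; cross terms: (21*-24 - 27*-32)=360, (27*-26 - 25*-24)=-102, (25*20 - 1*-26)=526, (1*-1 - -37*20)=739, (-37*-32 - 21*-1)=1205; twice the area = |2728| = 2728; area = 1364; answer 1364
Part 4: B3 = 1364; threaded value p + q = 1365; d = 9306; 9306 = 2 * 3^2 * 11 * 47; sigma = (1 + 2) * (1 + 3 + 9) * (1 + 11) * (1 + 47) = 3 * 13 * 12 * 48 = 22464; answer 22464

22464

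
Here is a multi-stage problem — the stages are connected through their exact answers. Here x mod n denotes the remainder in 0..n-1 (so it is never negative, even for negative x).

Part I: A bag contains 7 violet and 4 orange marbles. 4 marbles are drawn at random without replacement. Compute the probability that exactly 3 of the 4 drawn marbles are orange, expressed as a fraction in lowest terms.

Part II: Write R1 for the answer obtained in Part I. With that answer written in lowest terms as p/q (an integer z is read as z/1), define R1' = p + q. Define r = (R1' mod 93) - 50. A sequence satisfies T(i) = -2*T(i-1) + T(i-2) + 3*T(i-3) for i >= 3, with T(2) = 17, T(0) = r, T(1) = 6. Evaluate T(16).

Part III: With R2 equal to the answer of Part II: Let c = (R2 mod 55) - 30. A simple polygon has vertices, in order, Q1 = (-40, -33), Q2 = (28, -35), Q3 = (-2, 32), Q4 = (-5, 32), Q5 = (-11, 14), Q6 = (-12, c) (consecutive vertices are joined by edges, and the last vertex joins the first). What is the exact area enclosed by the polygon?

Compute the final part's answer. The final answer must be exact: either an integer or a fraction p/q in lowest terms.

Part I: total draws C(11,4) = 330; favorable C(4,3)*C(7,1) = 28; P = 14/165; answer 14/165
Part II: R1 = 14/165; threaded value p + q = 179; r = 36; T(3) = -2*(17) + 1*(6) + 3*(36) = 80; iterating: T(3)=80, T(4)=-125, T(5)=381, T(6)=-647, T(7)=1300, T(8)=-2104, T(9)=3567, T(10)=-5338, T(11)=7931, T(12)=-10499, T(13)=12915, T(14)=-12536, T(15)=6490, T(16)=13229; answer 13229
Part III: R2 = 13229; c = -1; cross terms: (-40*-35 - 28*-33)=2324, (28*32 - -2*-35)=826, (-2*32 - -5*32)=96, (-5*14 - -11*32)=282, (-11*-1 - -12*14)=179, (-12*-33 - -40*-1)=356; twice the area = |4063| = 4063; area = 4063/2; answer 4063/2

4063/2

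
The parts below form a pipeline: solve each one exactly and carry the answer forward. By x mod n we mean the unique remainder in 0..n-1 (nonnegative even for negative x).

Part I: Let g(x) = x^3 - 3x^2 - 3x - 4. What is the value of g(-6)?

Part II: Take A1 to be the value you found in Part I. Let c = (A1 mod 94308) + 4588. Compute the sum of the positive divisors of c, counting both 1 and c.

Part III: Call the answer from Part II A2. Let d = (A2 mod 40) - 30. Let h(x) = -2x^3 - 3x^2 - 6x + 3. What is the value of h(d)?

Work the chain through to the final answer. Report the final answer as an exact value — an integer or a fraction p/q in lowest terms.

Part I: 1*(-6)^3 - 3*(-6)^2 - 3*(-6)^1 - 4 = (-216) + (-108) + (18) + (-4) = -310; answer -310
Part II: A1 = -310; c = 98586; 98586 = 2 * 3^2 * 5477; sigma = (1 + 2) * (1 + 3 + 9) * (1 + 5477) = 3 * 13 * 5478 = 213642; answer 213642
Part III: A2 = 213642; d = -28; -2*(-28)^3 - 3*(-28)^2 - 6*(-28)^1 + 3 = (43904) + (-2352) + (168) + (3) = 41723; answer 41723

41723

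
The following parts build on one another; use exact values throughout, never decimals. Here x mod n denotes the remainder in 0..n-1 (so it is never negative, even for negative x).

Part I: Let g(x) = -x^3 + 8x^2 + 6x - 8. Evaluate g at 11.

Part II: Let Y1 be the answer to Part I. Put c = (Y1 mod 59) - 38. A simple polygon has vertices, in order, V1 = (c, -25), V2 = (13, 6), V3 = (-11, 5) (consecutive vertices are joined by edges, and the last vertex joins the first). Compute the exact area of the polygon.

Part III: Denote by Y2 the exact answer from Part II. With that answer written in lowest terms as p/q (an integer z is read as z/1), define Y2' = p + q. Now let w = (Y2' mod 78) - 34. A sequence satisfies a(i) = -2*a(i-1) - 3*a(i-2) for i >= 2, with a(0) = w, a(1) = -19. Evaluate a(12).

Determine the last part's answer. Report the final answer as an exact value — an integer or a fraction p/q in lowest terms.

11774

Part I: -1*(11)^3 + 8*(11)^2 + 6*(11)^1 - 8 = (-1331) + (968) + (66) + (-8) = -305; answer -305
Part II: Y1 = -305; c = 11; cross terms: (11*6 - 13*-25)=391, (13*5 - -11*6)=131, (-11*-25 - 11*5)=220; twice the area = |742| = 742; area = 371; answer 371
Part III: Y2 = 371; threaded value p + q = 372; w = 26; a(2) = -2*(-19) - 3*(26) = -40; iterating: a(2)=-40, a(3)=137, a(4)=-154, a(5)=-103, a(6)=668, a(7)=-1027, a(8)=50, a(9)=2981, a(10)=-6112, a(11)=3281, a(12)=11774; answer 11774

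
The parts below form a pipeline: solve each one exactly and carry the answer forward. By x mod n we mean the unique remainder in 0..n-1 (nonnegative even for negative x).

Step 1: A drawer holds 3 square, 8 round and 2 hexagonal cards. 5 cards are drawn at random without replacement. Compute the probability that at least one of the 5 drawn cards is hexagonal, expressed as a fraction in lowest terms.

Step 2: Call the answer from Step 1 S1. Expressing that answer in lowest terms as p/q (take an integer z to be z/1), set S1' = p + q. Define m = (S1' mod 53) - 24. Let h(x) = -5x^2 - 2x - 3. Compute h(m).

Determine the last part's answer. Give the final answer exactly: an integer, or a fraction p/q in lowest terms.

-822

Step 1: total draws C(13,5) = 1287; complement C(11,5) = 462; favorable 1287 - 462 = 825; P = 25/39; answer 25/39
Step 2: S1 = 25/39; threaded value p + q = 64; m = -13; -5*(-13)^2 - 2*(-13)^1 - 3 = (-845) + (26) + (-3) = -822; answer -822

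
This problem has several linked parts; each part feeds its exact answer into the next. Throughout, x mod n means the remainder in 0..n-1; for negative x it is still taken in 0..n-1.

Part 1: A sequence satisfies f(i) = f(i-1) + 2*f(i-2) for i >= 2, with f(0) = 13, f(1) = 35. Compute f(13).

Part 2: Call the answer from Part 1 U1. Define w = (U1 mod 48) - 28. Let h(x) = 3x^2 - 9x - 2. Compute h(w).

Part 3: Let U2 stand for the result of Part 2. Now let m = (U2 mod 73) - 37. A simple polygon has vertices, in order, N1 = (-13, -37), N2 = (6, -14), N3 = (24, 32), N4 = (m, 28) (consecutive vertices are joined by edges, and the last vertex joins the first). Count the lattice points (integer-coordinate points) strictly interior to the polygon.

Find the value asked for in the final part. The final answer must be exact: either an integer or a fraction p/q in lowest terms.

Part 1: f(2) = 1*(35) + 2*(13) = 61; iterating: f(2)=61, f(3)=131, f(4)=253, f(5)=515, f(6)=1021, f(7)=2051, f(8)=4093, f(9)=8195, f(10)=16381, f(11)=32771, f(12)=65533, f(13)=131075; answer 131075
Part 2: U1 = 131075; w = 7; 3*(7)^2 - 9*(7)^1 - 2 = (147) + (-63) + (-2) = 82; answer 82
Part 3: U2 = 82; m = -28; cross terms: (-13*-14 - 6*-37)=404, (6*32 - 24*-14)=528, (24*28 - -28*32)=1568, (-28*-37 - -13*28)=1400; twice the area = |3900| = 3900; area = 1950; boundary points = 1 + 2 + 4 + 5 = 12; strictly interior points = area - boundary/2 + 1 = 1945; answer 1945

1945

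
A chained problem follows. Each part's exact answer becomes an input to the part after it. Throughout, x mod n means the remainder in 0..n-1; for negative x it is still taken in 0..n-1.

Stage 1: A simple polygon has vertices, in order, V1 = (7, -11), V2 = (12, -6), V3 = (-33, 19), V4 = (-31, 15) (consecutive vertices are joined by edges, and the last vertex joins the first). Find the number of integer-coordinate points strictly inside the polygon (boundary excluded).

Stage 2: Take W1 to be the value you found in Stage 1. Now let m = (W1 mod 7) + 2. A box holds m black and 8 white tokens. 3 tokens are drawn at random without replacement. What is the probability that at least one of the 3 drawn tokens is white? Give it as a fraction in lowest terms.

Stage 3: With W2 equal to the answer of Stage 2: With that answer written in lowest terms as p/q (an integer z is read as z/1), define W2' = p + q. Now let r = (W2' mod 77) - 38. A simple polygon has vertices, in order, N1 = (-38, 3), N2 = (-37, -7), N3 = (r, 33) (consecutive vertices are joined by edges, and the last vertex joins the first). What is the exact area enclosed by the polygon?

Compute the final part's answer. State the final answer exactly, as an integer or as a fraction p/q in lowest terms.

175

Stage 1: cross terms: (7*-6 - 12*-11)=90, (12*19 - -33*-6)=30, (-33*15 - -31*19)=94, (-31*-11 - 7*15)=236; twice the area = |450| = 450; area = 225; boundary points = 5 + 5 + 2 + 2 = 14; strictly interior points = area - boundary/2 + 1 = 219; answer 219
Stage 2: W1 = 219; m = 4; total draws C(12,3) = 220; complement C(4,3) = 4; favorable 220 - 4 = 216; P = 54/55; answer 54/55
Stage 3: W2 = 54/55; threaded value p + q = 109; r = -6; cross terms: (-38*-7 - -37*3)=377, (-37*33 - -6*-7)=-1263, (-6*3 - -38*33)=1236; twice the area = |350| = 350; area = 175; answer 175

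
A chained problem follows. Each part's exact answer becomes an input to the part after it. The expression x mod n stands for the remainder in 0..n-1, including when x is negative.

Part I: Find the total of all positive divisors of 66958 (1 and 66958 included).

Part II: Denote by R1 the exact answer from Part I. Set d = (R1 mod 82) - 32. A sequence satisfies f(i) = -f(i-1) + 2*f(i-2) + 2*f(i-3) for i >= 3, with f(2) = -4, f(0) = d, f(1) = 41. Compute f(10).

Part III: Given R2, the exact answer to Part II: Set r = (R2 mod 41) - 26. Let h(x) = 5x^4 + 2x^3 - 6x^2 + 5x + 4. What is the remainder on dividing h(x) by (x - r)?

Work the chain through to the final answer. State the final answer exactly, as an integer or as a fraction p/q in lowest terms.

Part I: 66958 = 2 * 33479; sigma = (1 + 2) * (1 + 33479) = 3 * 33480 = 100440; answer 100440
Part II: R1 = 100440; d = 40; f(3) = -1*(-4) + 2*(41) + 2*(40) = 166; iterating: f(3)=166, f(4)=-92, f(5)=416, f(6)=-268, f(7)=916, f(8)=-620, f(9)=1916, f(10)=-1324; answer -1324
Part III: R2 = -1324; r = 3; remainder = value at the root: 5*(3)^4 + 2*(3)^3 - 6*(3)^2 + 5*(3)^1 + 4 = (405) + (54) + (-54) + (15) + (4) = 424; answer 424

424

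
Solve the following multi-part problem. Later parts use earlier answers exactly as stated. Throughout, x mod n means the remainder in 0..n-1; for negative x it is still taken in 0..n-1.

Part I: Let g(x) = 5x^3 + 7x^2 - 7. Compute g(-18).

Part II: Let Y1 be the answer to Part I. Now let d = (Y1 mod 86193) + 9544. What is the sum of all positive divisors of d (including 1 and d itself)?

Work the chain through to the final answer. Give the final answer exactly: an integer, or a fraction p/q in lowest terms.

172800

Part I: 5*(-18)^3 + 7*(-18)^2 - 7 = (-29160) + (2268) + (-7) = -26899; answer -26899
Part II: Y1 = -26899; d = 68838; 68838 = 2 * 3 * 7 * 11 * 149; sigma = (1 + 2) * (1 + 3) * (1 + 7) * (1 + 11) * (1 + 149) = 3 * 4 * 8 * 12 * 150 = 172800; answer 172800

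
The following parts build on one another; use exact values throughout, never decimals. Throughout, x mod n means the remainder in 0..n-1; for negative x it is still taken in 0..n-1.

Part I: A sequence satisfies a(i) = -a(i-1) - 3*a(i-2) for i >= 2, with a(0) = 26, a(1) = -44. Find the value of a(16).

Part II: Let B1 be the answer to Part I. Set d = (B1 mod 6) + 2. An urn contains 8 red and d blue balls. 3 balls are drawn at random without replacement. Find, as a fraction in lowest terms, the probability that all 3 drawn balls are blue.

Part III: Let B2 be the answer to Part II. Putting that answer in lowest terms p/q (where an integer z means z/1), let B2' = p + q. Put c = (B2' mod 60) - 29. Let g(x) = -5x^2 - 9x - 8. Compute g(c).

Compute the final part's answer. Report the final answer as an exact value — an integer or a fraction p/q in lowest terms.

-3896

Part I: a(2) = -1*(-44) - 3*(26) = -34; iterating: a(2)=-34, a(3)=166, a(4)=-64, a(5)=-434, a(6)=626, a(7)=676, a(8)=-2554, a(9)=526, a(10)=7136, a(11)=-8714, a(12)=-12694, a(13)=38836, a(14)=-754, a(15)=-115754, a(16)=118016; answer 118016
Part II: B1 = 118016; d = 4; total draws C(12,3) = 220; favorable C(4,3) = 4; P = 1/55; answer 1/55
Part III: B2 = 1/55; threaded value p + q = 56; c = 27; -5*(27)^2 - 9*(27)^1 - 8 = (-3645) + (-243) + (-8) = -3896; answer -3896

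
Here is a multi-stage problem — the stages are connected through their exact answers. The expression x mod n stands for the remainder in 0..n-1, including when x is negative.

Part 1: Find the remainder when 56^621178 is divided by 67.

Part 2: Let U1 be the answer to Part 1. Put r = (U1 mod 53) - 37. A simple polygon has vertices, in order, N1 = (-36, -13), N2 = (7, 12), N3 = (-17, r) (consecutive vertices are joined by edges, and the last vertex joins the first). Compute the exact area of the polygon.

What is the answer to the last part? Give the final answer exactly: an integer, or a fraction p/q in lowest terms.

Part 1: squarings mod 67: 56^1=56, 56^2=54, 56^4=35, 56^8=19, 56^16=26, 56^32=6, 56^64=36, 56^128=23, 56^256=60, 56^512=49, 56^1024=56, 56^2048=54, 56^4096=35, 56^8192=19, 56^16384=26, 56^32768=6, 56^65536=36, 56^131072=23, 56^262144=60, 56^524288=49; 56^621178 = 56^2 * 56^8 * 56^16 * 56^32 * 56^64 * 56^512 * 56^2048 * 56^4096 * 56^8192 * 56^16384 * 56^65536 * 56^524288 = 33 (mod 67); answer 33
Part 2: U1 = 33; r = -4; cross terms: (-36*12 - 7*-13)=-341, (7*-4 - -17*12)=176, (-17*-13 - -36*-4)=77; twice the area = |-88| = 88; area = 44; answer 44

44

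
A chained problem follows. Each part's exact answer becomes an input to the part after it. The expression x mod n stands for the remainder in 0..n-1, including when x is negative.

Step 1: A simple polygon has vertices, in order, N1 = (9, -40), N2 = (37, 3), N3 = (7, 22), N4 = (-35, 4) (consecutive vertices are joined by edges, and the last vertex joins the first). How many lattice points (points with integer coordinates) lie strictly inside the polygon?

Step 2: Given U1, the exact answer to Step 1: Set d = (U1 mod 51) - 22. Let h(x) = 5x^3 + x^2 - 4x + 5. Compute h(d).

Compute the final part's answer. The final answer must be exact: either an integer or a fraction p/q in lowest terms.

Step 1: cross terms: (9*3 - 37*-40)=1507, (37*22 - 7*3)=793, (7*4 - -35*22)=798, (-35*-40 - 9*4)=1364; twice the area = |4462| = 4462; area = 2231; boundary points = 1 + 1 + 6 + 44 = 52; strictly interior points = area - boundary/2 + 1 = 2206; answer 2206
Step 2: U1 = 2206; d = -9; 5*(-9)^3 + 1*(-9)^2 - 4*(-9)^1 + 5 = (-3645) + (81) + (36) + (5) = -3523; answer -3523

-3523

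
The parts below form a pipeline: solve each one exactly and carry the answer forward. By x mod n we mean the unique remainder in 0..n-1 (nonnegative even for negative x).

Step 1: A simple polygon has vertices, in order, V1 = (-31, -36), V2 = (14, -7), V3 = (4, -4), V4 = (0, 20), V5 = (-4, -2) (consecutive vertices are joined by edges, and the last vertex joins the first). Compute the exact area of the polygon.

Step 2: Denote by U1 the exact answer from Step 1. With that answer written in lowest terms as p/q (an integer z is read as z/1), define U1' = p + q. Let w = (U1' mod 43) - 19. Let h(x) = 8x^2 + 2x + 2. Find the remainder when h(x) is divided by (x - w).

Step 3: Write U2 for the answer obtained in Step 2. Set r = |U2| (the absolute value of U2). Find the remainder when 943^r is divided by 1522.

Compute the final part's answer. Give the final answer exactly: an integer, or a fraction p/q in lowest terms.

Step 1: cross terms: (-31*-7 - 14*-36)=721, (14*-4 - 4*-7)=-28, (4*20 - 0*-4)=80, (0*-2 - -4*20)=80, (-4*-36 - -31*-2)=82; twice the area = |935| = 935; area = 935/2; answer 935/2
Step 2: U1 = 935/2; threaded value p + q = 937; w = 15; remainder = value at the root: 8*(15)^2 + 2*(15)^1 + 2 = (1800) + (30) + (2) = 1832; answer 1832
Step 3: U2 = 1832; r = 1832; squarings mod 1522: 943^1=943, 943^2=401, 943^4=991, 943^8=391, 943^16=681, 943^32=1073, 943^64=697, 943^128=291, 943^256=971, 943^512=723, 943^1024=683; 943^1832 = 943^8 * 943^32 * 943^256 * 943^512 * 943^1024 = 1003 (mod 1522); answer 1003

1003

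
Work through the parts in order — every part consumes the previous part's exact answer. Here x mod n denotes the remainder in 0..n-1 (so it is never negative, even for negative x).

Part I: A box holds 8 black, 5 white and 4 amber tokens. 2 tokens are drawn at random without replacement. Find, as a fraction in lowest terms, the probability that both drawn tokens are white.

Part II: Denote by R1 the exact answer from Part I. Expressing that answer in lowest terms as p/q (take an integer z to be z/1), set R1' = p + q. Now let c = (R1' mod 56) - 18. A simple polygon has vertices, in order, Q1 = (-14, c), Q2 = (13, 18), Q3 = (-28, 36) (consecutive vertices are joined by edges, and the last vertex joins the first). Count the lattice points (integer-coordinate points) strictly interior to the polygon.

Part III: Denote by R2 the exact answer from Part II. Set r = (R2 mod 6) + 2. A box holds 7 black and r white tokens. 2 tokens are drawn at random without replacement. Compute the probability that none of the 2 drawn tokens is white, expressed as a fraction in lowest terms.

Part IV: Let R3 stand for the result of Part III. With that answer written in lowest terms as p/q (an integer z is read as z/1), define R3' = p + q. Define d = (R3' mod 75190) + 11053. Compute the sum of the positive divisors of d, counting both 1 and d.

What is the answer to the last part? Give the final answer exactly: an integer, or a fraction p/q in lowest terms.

11520

Part I: total draws C(17,2) = 136; favorable C(5,2) = 10; P = 5/68; answer 5/68
Part II: R1 = 5/68; threaded value p + q = 73; c = -1; cross terms: (-14*18 - 13*-1)=-239, (13*36 - -28*18)=972, (-28*-1 - -14*36)=532; twice the area = |1265| = 1265; area = 1265/2; boundary points = 1 + 1 + 1 = 3; strictly interior points = area - boundary/2 + 1 = 632; answer 632
Part III: R2 = 632; r = 4; total draws C(11,2) = 55; favorable C(7,2) = 21; P = 21/55; answer 21/55
Part IV: R3 = 21/55; threaded value p + q = 76; d = 11129; 11129 = 31 * 359; sigma = (1 + 31) * (1 + 359) = 32 * 360 = 11520; answer 11520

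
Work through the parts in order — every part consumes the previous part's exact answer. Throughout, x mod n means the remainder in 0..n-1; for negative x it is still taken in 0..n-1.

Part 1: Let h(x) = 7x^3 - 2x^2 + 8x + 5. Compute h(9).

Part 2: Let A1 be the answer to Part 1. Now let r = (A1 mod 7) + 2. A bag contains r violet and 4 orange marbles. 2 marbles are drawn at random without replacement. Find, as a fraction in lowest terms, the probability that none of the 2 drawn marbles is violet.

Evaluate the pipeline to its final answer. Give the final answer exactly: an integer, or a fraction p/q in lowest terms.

1/11

Part 1: 7*(9)^3 - 2*(9)^2 + 8*(9)^1 + 5 = (5103) + (-162) + (72) + (5) = 5018; answer 5018
Part 2: A1 = 5018; r = 8; total draws C(12,2) = 66; favorable C(4,2) = 6; P = 1/11; answer 1/11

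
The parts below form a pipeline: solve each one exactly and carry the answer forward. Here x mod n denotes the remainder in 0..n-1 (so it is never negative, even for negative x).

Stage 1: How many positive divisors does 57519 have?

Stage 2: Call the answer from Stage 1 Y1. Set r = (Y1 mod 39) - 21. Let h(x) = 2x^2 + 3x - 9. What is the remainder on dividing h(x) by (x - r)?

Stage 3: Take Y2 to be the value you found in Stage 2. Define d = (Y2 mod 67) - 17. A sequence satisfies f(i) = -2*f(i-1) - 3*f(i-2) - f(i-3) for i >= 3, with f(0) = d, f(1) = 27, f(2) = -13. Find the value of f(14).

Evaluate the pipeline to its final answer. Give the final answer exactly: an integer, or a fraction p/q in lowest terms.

-4167

Stage 1: 57519 = 3^2 * 7 * 11 * 83; number of divisors = (2+1) * (1+1) * (1+1) * (1+1) = 24; answer 24
Stage 2: Y1 = 24; r = 3; remainder = value at the root: 2*(3)^2 + 3*(3)^1 - 9 = (18) + (9) + (-9) = 18; answer 18
Stage 3: Y2 = 18; d = 1; f(3) = -2*(-13) - 3*(27) - 1*(1) = -56; iterating: f(3)=-56, f(4)=124, f(5)=-67, f(6)=-182, f(7)=441, f(8)=-269, f(9)=-603, f(10)=1572, f(11)=-1066, f(12)=-1981, f(13)=5588, f(14)=-4167; answer -4167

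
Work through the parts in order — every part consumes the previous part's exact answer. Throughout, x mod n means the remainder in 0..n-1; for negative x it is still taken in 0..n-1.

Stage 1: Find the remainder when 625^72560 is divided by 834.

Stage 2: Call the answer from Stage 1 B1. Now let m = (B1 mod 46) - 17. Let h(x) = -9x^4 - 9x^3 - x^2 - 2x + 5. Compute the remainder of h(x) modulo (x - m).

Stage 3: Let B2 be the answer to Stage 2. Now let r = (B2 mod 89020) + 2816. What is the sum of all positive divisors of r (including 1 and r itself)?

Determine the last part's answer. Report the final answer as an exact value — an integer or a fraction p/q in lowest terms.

Stage 1: squarings mod 834: 625^1=625, 625^2=313, 625^4=391, 625^8=259, 625^16=361, 625^32=217, 625^64=385, 625^128=607, 625^256=655, 625^512=349, 625^1024=37, 625^2048=535, 625^4096=163, 625^8192=715, 625^16384=817, 625^32768=289, 625^65536=121; 625^72560 = 625^16 * 625^32 * 625^64 * 625^256 * 625^512 * 625^2048 * 625^4096 * 625^65536 = 463 (mod 834); answer 463
Stage 2: B1 = 463; m = -14; remainder = value at the root: -9*(-14)^4 - 9*(-14)^3 - 1*(-14)^2 - 2*(-14)^1 + 5 = (-345744) + (24696) + (-196) + (28) + (5) = -321211; answer -321211
Stage 3: B2 = -321211; r = 37685; 37685 = 5 * 7537; sigma = (1 + 5) * (1 + 7537) = 6 * 7538 = 45228; answer 45228

45228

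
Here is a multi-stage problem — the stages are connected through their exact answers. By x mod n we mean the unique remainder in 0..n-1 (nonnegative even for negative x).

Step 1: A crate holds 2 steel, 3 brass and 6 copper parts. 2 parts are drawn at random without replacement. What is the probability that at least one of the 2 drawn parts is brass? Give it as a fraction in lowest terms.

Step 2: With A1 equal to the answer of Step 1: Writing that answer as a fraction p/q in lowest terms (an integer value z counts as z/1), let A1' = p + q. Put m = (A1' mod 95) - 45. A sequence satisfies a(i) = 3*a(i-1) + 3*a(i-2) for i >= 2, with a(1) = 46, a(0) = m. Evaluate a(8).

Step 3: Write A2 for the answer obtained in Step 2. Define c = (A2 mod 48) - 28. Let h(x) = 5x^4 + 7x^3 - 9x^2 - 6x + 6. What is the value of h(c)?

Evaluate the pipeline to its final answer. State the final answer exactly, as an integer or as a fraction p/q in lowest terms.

3751

Step 1: total draws C(11,2) = 55; complement C(8,2) = 28; favorable 55 - 28 = 27; P = 27/55; answer 27/55
Step 2: A1 = 27/55; threaded value p + q = 82; m = 37; a(2) = 3*(46) + 3*(37) = 249; iterating: a(2)=249, a(3)=885, a(4)=3402, a(5)=12861, a(6)=48789, a(7)=184950, a(8)=701217; answer 701217
Step 3: A2 = 701217; c = 5; 5*(5)^4 + 7*(5)^3 - 9*(5)^2 - 6*(5)^1 + 6 = (3125) + (875) + (-225) + (-30) + (6) = 3751; answer 3751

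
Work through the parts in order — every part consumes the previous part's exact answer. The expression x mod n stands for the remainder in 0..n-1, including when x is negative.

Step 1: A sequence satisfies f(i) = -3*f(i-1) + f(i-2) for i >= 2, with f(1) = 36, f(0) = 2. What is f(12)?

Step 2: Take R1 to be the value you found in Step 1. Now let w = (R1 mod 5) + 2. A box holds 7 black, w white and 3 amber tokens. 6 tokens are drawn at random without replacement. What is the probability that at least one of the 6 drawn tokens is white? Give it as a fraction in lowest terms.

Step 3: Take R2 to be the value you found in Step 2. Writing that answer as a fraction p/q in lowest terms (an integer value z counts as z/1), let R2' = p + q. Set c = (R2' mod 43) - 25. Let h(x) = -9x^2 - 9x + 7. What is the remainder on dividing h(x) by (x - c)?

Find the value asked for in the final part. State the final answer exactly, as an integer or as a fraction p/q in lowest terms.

Step 1: f(2) = -3*(36) + 1*(2) = -106; iterating: f(2)=-106, f(3)=354, f(4)=-1168, f(5)=3858, f(6)=-12742, f(7)=42084, f(8)=-138994, f(9)=459066, f(10)=-1516192, f(11)=5007642, f(12)=-16539118; answer -16539118
Step 2: R1 = -16539118; w = 4; total draws C(14,6) = 3003; complement C(10,6) = 210; favorable 3003 - 210 = 2793; P = 133/143; answer 133/143
Step 3: R2 = 133/143; threaded value p + q = 276; c = -7; remainder = value at the root: -9*(-7)^2 - 9*(-7)^1 + 7 = (-441) + (63) + (7) = -371; answer -371

-371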